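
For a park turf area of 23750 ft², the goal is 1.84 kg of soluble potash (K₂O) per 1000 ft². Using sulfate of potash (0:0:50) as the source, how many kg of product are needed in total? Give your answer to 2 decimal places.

Product per 1000 ft² = 1.84 / 50% = 3.68 kg.
Total product = 3.68 × 23750 / 1000 = 87.4 kg.

87.40 kg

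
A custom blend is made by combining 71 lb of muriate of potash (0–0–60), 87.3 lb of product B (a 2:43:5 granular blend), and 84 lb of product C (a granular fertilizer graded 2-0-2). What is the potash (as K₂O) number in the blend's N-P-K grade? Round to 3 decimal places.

Total mass = 71 + 87.3 + 84 = 242.3 lb.
K₂O mass = 60%×71 + 5%×87.3 + 2%×84 = 48.645 lb.
% K₂O = 48.645 / 242.3 = 20.0764%.

20.076% K₂O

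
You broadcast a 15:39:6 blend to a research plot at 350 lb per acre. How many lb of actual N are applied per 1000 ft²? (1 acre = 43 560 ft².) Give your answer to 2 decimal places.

1.21 lb N per thousand sq ft

nitrogen per acre = 350 × 15% = 52.5 lb.
Convert to per 1000 ft²: 52.5 × 0.0229568 = 1.20523 lb.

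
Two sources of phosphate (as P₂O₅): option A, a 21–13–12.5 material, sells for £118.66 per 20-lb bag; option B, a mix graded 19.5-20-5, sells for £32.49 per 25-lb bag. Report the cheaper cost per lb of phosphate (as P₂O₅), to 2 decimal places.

£6.50 per lb P₂O₅ (option B)

option A: P₂O₅ per bag = 20 × 13% = 2.6 lb; cost = 118.66 / 2.6 = £45.6385/lb P₂O₅.
option B: P₂O₅ per bag = 25 × 20% = 5 lb; cost = 32.49 / 5 = £6.4980/lb P₂O₅.
option B is cheaper.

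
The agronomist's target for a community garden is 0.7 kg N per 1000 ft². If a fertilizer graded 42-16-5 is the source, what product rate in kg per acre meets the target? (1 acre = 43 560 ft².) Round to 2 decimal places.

Product per 1000 ft² = 0.7 / 42% = 1.66667 kg.
Convert to per acre: 1.66667 × 43.56 = 72.6 kg.

72.60 kg of product per acre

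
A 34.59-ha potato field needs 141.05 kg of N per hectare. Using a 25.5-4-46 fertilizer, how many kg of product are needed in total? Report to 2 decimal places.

Product per hectare = 141.05 / 25.5% = 553.137 kg.
Total product = 553.137 × 34.59 = 19133.018 kg.

19133.02 kg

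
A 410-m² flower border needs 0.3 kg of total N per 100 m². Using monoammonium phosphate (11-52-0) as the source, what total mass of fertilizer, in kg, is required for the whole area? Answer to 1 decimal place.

11.2 kg

Product per 100 m² = 0.3 / 11% = 2.72727 kg.
Total product = 2.72727 × 410 / 100 = 11.1818 kg.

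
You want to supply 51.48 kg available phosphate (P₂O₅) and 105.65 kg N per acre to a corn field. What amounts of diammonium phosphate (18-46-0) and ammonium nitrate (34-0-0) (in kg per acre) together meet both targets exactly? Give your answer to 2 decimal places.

With a, b = kg per acre of diammonium phosphate and ammonium nitrate:
P₂O₅: 0.46·a + 0·b = 51.48
N: 0.18·a + 0.34·b = 105.65
Eliminate b: (row1) − 0/0.34·(row2) → 0.46·a = 51.48, so a = 111.913.
Then b = (105.65 − 0.18·111.913) / 0.34 = 251.487.

111.91 kg diammonium phosphate, 251.49 kg ammonium nitrate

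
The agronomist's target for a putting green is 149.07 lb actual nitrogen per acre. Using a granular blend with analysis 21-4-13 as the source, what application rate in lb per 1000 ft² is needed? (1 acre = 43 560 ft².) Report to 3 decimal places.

Product per acre = 149.07 / 21% = 709.857 lb.
Convert to per 1000 ft²: 709.857 × 0.0229568 = 16.2961 lb.

16.296 lb of product per thousand sq ft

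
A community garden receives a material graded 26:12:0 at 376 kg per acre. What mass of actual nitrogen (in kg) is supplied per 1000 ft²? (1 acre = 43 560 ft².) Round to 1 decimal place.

2.2 kg N per thousand sq ft

nitrogen per acre = 376 × 26% = 97.76 kg.
Convert to per 1000 ft²: 97.76 × 0.0229568 = 2.24426 kg.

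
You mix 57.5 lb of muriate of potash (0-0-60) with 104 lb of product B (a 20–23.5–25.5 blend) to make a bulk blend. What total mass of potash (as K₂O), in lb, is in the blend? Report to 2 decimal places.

61.02 lb K₂O

K₂O mass = 60%×57.5 + 25.5%×104 = 61.02 lb.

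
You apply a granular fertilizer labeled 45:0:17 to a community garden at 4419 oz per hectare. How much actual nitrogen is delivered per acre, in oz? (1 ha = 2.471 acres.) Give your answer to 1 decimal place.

nitrogen per hectare = 4419 × 45% = 1988.55 oz.
Convert to per acre: 1988.55 × 0.404694 = 804.755 oz.

804.8 oz N per acre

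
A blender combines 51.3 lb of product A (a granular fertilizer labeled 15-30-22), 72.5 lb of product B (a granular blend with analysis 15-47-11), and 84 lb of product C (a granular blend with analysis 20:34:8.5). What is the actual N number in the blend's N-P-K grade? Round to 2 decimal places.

Total mass = 51.3 + 72.5 + 84 = 207.8 lb.
N mass = 15%×51.3 + 15%×72.5 + 20%×84 = 35.37 lb.
% N = 35.37 / 207.8 = 17.0212%.

17.02% N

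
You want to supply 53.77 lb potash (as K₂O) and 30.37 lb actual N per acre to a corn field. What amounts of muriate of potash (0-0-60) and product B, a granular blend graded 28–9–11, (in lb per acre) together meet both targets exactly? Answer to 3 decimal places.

Per-acre balance (a = muriate of potash, b = product B):
K₂O: 0.6·a + 0.11·b = 53.77
N: 0·a + 0.28·b = 30.37
Solving simultaneously: a = 69.7315, b = 108.4643.

69.732 lb muriate of potash, 108.464 lb product B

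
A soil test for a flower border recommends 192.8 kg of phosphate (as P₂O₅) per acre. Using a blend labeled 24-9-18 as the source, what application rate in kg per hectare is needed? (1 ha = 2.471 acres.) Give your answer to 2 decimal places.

5293.43 kg of product per hectare

Product per acre = 192.8 / 9% = 2142.22 kg.
Convert to per hectare: 2142.22 × 2.471 = 5293.431 kg.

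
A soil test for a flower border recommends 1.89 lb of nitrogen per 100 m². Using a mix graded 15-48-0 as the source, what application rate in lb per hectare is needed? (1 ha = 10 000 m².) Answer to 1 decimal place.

Product per 100 m² = 1.89 / 15% = 12.6 lb.
Convert to per hectare: 12.6 × 100 = 1260 lb.

1260.0 lb of product per hectare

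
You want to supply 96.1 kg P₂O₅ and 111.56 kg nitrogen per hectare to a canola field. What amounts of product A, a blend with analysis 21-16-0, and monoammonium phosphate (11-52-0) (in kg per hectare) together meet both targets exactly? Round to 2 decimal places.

With a, b = kg per hectare of product A and monoammonium phosphate:
P₂O₅: 0.16·a + 0.52·b = 96.1
N: 0.21·a + 0.11·b = 111.56
Eliminate a: (row1) − 0.16/0.21·(row2) → 0.43619·b = 11.1019, so b = 25.452.
Back-substitute: a = (96.1 − 0.52·25.452) / 0.16 = 517.906.

517.91 kg product A, 25.45 kg monoammonium phosphate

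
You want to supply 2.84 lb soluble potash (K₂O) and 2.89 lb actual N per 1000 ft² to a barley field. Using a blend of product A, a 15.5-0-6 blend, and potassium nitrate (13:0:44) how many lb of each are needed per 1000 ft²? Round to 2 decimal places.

Per-1000 ft² balance (a = product A, b = potassium nitrate):
K₂O: 0.06·a + 0.44·b = 2.84
N: 0.155·a + 0.13·b = 2.89
Eliminate a: (row1) − 0.06/0.155·(row2) → 0.389677·b = 1.72129, so b = 4.41722.
Back-substitute: a = (2.84 − 0.44·4.41722) / 0.06 = 14.9404.

14.94 lb product A, 4.42 lb potassium nitrate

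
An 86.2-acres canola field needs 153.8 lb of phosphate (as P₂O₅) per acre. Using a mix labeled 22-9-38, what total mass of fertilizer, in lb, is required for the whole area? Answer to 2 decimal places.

Product per acre = 153.8 / 9% = 1708.89 lb.
Total product = 1708.89 × 86.2 = 147306.222 lb.

147306.22 lb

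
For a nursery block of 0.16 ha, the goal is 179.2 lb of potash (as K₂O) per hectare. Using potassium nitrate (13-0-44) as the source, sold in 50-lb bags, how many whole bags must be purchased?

2 bags

Product per hectare = 179.2 / 44% = 407.273 lb.
Total product = 407.273 × 0.16 = 65.1636 lb.
Bags = ⌈65.1636 / 50⌉ = 2.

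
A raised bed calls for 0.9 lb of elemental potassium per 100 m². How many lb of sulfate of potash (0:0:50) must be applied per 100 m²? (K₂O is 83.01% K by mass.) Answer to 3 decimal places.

As K₂O: 0.9 / 0.8301 = 1.08421 lb per 100 m².
Product per 100 m² = 1.08421 / 50% = 2.16841 lb.

2.168 lb of product per hundred sq m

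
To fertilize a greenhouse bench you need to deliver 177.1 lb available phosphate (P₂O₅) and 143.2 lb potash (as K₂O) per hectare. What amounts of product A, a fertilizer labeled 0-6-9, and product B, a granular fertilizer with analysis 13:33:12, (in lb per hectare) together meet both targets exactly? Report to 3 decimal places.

Let a = lb of product A, b = lb of product B (per hectare).
P₂O₅: 0.06·a + 0.33·b = 177.1
K₂O: 0.09·a + 0.12·b = 143.2
From row1: a = (177.1 − 0.33·b) / 0.06.
Into row2: 0.09·(177.1 − 0.33·b)/0.06 + 0.12·b = 143.2 → b = 326.5333, a = 1155.7333.

1155.733 lb product A, 326.533 lb product B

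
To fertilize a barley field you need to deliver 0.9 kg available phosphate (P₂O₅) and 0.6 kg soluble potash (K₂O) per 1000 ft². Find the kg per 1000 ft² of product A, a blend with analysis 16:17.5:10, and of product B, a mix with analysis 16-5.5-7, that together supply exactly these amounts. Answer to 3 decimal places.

4.444 kg product A, 2.222 kg product B

Let a = kg of product A, b = kg of product B (per 1000 ft²).
P₂O₅: 0.175·a + 0.055·b = 0.9
K₂O: 0.1·a + 0.07·b = 0.6
Eliminate b: (row1) − 0.055/0.07·(row2) → 0.0964286·a = 0.428571, so a = 4.44444.
Then b = (0.6 − 0.1·4.44444) / 0.07 = 2.22222.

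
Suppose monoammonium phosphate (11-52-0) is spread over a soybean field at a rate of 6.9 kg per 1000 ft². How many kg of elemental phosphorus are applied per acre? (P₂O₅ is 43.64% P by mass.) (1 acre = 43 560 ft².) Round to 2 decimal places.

P₂O₅ per 1000 ft² = 6.9 × 52% = 3.588 kg.
Elemental P = 3.588 × 0.4364 = 1.5658 kg per 1000 ft².
Convert to per acre: 1.5658 × 43.56 = 68.2064 kg.

68.21 kg P per acre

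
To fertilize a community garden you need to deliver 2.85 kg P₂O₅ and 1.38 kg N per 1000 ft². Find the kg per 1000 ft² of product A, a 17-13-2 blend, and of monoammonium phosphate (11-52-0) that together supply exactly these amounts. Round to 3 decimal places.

5.453 kg product A, 4.117 kg monoammonium phosphate

Per-1000 ft² balance (a = product A, b = monoammonium phosphate):
P₂O₅: 0.13·a + 0.52·b = 2.85
N: 0.17·a + 0.11·b = 1.38
Eliminate a: (row1) − 0.13/0.17·(row2) → 0.435882·b = 1.79471, so b = 4.11741.
Back-substitute: a = (2.85 − 0.52·4.11741) / 0.13 = 5.45344.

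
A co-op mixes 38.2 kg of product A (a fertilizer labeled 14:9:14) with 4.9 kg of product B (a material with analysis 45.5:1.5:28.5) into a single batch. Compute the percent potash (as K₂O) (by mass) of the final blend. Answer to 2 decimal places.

15.65% K₂O

Total mass = 38.2 + 4.9 = 43.1 kg.
K₂O mass = 14%×38.2 + 28.5%×4.9 = 6.7445 kg.
% K₂O = 6.7445 / 43.1 = 15.6485%.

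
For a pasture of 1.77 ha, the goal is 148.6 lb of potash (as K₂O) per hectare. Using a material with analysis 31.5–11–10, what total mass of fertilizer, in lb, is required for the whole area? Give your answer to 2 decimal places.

2630.22 lb

Product per hectare = 148.6 / 10% = 1486 lb.
Total product = 1486 × 1.77 = 2630.22 lb.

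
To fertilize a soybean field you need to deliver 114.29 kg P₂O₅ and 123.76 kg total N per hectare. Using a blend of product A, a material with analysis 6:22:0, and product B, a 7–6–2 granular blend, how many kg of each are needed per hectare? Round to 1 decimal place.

48.7 kg product A, 1726.3 kg product B

Per-hectare balance (a = product A, b = product B):
P₂O₅: 0.22·a + 0.06·b = 114.29
N: 0.06·a + 0.07·b = 123.76
From row1: a = (114.29 − 0.06·b) / 0.22.
Into row2: 0.06·(114.29 − 0.06·b)/0.22 + 0.07·b = 123.76 → b = 1726.25, a = 48.7034.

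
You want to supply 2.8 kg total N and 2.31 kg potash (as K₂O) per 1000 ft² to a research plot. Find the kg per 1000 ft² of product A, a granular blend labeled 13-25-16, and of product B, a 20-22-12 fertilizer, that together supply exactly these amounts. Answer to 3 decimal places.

With a, b = kg per 1000 ft² of product A and product B:
N: 0.13·a + 0.2·b = 2.8
K₂O: 0.16·a + 0.12·b = 2.31
Eliminate a: (row1) − 0.13/0.16·(row2) → 0.1025·b = 0.923125, so b = 9.0061.
Back-substitute: a = (2.8 − 0.2·9.0061) / 0.13 = 7.68293.

7.683 kg product A, 9.006 kg product B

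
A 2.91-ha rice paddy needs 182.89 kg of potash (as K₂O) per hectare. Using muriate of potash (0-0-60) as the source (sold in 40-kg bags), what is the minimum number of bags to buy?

23 bags

Product per hectare = 182.89 / 60% = 304.817 kg.
Total product = 304.817 × 2.91 = 887.017 kg.
Bags = ⌈887.017 / 40⌉ = 23.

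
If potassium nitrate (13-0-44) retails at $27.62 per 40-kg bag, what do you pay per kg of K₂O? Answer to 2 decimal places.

$1.57 per kg K₂O

K₂O in bag = 40 × 44% = 17.6 kg.
Cost per kg K₂O = $27.62 / 17.6 = $1.5693.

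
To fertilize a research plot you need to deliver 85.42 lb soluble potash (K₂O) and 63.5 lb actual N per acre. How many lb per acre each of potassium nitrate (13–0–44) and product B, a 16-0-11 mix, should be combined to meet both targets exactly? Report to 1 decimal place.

With a, b = lb per acre of potassium nitrate and product B:
K₂O: 0.44·a + 0.11·b = 85.42
N: 0.13·a + 0.16·b = 63.5
Eliminate a: (row1) − 0.44/0.13·(row2) → -0.431538·b = -129.503, so b = 300.096.
Back-substitute: a = (85.42 − 0.11·300.096) / 0.44 = 119.112.

119.1 lb potassium nitrate, 300.1 lb product B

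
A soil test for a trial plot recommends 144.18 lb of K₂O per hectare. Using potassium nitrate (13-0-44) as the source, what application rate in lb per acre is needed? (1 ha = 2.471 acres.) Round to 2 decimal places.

132.61 lb of product per acre

Product per hectare = 144.18 / 44% = 327.682 lb.
Convert to per acre: 327.682 × 0.404694 = 132.611 lb.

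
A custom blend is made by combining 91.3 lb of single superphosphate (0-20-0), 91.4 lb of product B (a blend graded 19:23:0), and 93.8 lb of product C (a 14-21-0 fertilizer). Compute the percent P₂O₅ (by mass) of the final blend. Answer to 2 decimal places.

21.33% P₂O₅

Total mass = 91.3 + 91.4 + 93.8 = 276.5 lb.
P₂O₅ mass = 20%×91.3 + 23%×91.4 + 21%×93.8 = 58.98 lb.
% P₂O₅ = 58.98 / 276.5 = 21.3309%.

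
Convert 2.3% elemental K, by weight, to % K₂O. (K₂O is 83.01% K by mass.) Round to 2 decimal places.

2.77% K₂O

%K₂O = 2.3 / 0.8301 = 2.77075%.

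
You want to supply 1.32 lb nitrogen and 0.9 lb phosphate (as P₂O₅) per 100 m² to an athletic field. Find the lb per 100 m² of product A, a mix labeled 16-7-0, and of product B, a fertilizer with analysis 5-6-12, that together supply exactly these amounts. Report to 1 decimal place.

5.6 lb product A, 8.5 lb product B

Let a = lb of product A, b = lb of product B (per 100 m²).
N: 0.16·a + 0.05·b = 1.32
P₂O₅: 0.07·a + 0.06·b = 0.9
Solving simultaneously: a = 5.60656, b = 8.45902.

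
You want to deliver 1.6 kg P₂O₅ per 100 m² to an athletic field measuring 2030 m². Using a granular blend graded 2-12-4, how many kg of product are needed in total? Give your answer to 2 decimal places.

270.67 kg

Product per 100 m² = 1.6 / 12% = 13.3333 kg.
Total product = 13.3333 × 2030 / 100 = 270.667 kg.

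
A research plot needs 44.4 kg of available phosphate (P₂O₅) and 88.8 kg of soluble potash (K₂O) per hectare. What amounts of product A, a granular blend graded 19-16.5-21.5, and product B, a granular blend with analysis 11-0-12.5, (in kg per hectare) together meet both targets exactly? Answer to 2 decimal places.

Per-hectare balance (a = product A, b = product B):
P₂O₅: 0.165·a + 0·b = 44.4
K₂O: 0.215·a + 0.125·b = 88.8
Eliminate b: (row1) − 0/0.125·(row2) → 0.165·a = 44.4, so a = 269.091.
Then b = (88.8 − 0.215·269.091) / 0.125 = 247.564.

269.09 kg product A, 247.56 kg product B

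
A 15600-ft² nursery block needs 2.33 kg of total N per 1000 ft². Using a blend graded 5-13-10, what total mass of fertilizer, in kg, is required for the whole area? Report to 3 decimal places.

726.960 kg

Product per 1000 ft² = 2.33 / 5% = 46.6 kg.
Total product = 46.6 × 15600 / 1000 = 726.96 kg.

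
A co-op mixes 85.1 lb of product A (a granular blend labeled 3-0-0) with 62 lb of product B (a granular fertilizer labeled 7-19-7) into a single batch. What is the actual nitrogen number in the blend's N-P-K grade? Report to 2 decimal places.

Total mass = 85.1 + 62 = 147.1 lb.
N mass = 3%×85.1 + 7%×62 = 6.893 lb.
% N = 6.893 / 147.1 = 4.68593%.

4.69% N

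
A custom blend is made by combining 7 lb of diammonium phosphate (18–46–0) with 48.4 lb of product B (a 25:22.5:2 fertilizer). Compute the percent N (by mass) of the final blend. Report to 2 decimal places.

Total mass = 7 + 48.4 = 55.4 lb.
N mass = 18%×7 + 25%×48.4 = 13.36 lb.
% N = 13.36 / 55.4 = 24.1155%.

24.12% N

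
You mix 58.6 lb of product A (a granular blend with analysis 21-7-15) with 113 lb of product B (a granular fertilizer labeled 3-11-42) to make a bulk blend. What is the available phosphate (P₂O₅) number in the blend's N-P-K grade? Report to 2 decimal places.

9.63% P₂O₅

Total mass = 58.6 + 113 = 171.6 lb.
P₂O₅ mass = 7%×58.6 + 11%×113 = 16.532 lb.
% P₂O₅ = 16.532 / 171.6 = 9.63403%.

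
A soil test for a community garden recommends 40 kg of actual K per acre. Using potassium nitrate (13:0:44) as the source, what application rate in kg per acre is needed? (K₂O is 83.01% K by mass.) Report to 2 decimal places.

As K₂O: 40 / 0.8301 = 48.187 kg per acre.
Product per acre = 48.187 / 44% = 109.516 kg.

109.52 kg of product per acre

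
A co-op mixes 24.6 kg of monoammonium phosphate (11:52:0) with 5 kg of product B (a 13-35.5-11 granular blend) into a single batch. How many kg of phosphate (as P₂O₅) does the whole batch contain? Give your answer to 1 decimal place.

P₂O₅ mass = 52%×24.6 + 35.5%×5 = 14.567 kg.

14.6 kg P₂O₅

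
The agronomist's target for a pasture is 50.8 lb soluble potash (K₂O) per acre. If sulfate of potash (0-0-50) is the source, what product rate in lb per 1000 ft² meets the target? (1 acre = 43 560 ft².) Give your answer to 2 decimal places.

2.33 lb of product per thousand sq ft

Product per acre = 50.8 / 50% = 101.6 lb.
Convert to per 1000 ft²: 101.6 × 0.0229568 = 2.33242 lb.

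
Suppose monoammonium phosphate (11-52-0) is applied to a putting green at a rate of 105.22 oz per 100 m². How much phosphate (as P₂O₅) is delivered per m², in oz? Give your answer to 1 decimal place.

0.5 oz P₂O₅ per sq m

P₂O₅ per 100 m² = 105.22 × 52% = 54.7144 oz.
Convert to per m²: 54.7144 × 0.01 = 0.547144 oz.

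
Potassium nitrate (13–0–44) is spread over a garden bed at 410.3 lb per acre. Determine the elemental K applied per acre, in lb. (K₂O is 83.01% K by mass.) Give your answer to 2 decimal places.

149.86 lb K per acre

K₂O per acre = 410.3 × 44% = 180.532 lb.
Elemental K = 180.532 × 0.8301 = 149.8596 lb per acre.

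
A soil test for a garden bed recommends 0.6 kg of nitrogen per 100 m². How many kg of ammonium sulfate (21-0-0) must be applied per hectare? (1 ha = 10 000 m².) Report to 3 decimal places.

285.714 kg of product per hectare

Product per 100 m² = 0.6 / 21% = 2.85714 kg.
Convert to per hectare: 2.85714 × 100 = 285.7143 kg.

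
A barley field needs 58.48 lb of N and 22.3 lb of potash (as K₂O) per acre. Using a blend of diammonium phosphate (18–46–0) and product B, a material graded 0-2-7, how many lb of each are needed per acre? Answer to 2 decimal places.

Per-acre balance (a = diammonium phosphate, b = product B):
N: 0.18·a + 0·b = 58.48
K₂O: 0·a + 0.07·b = 22.3
Solving simultaneously: a = 324.889, b = 318.571.

324.89 lb diammonium phosphate, 318.57 lb product B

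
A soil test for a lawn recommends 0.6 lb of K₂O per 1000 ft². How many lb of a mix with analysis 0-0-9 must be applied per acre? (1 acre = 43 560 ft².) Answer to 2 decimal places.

Product per 1000 ft² = 0.6 / 9% = 6.66667 lb.
Convert to per acre: 6.66667 × 43.56 = 290.4 lb.

290.40 lb of product per acre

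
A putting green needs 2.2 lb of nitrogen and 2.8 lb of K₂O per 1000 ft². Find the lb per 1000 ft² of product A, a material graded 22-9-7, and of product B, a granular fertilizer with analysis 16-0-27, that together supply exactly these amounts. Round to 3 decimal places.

3.029 lb product A, 9.585 lb product B

Per-1000 ft² balance (a = product A, b = product B):
N: 0.22·a + 0.16·b = 2.2
K₂O: 0.07·a + 0.27·b = 2.8
From row1: a = (2.2 − 0.16·b) / 0.22.
Into row2: 0.07·(2.2 − 0.16·b)/0.22 + 0.27·b = 2.8 → b = 9.58506, a = 3.02905.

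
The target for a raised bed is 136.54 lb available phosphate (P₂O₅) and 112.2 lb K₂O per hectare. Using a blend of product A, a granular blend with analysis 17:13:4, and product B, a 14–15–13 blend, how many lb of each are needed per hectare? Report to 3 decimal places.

84.422 lb product A, 837.101 lb product B

With a, b = lb per hectare of product A and product B:
P₂O₅: 0.13·a + 0.15·b = 136.54
K₂O: 0.04·a + 0.13·b = 112.2
Eliminate a: (row1) − 0.13/0.04·(row2) → -0.2725·b = -228.11, so b = 837.1009.
Back-substitute: a = (136.54 − 0.15·837.1009) / 0.13 = 84.42202.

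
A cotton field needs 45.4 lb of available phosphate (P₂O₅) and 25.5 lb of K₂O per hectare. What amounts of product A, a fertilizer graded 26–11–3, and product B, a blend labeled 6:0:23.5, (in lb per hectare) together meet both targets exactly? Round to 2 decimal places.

412.73 lb product A, 55.82 lb product B

Per-hectare balance (a = product A, b = product B):
P₂O₅: 0.11·a + 0·b = 45.4
K₂O: 0.03·a + 0.235·b = 25.5
Eliminate b: (row1) − 0/0.235·(row2) → 0.11·a = 45.4, so a = 412.727.
Then b = (25.5 − 0.03·412.727) / 0.235 = 55.8221.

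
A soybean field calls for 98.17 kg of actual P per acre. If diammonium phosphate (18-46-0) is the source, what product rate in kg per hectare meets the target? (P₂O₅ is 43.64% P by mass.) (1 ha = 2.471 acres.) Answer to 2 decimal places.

As P₂O₅: 98.17 / 0.4364 = 224.954 kg per acre.
Product per acre = 224.954 / 46% = 489.031 kg.
Convert to per hectare: 489.031 × 2.471 = 1208.395 kg.

1208.40 kg of product per hectare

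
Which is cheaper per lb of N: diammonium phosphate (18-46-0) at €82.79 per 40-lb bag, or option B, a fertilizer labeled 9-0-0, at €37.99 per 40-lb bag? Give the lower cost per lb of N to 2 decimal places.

diammonium phosphate: N per bag = 40 × 18% = 7.2 lb; cost = 82.79 / 7.2 = €11.4986/lb N.
option B: N per bag = 40 × 9% = 3.6 lb; cost = 37.99 / 3.6 = €10.5528/lb N.
option B is cheaper.

€10.55 per lb N (option B)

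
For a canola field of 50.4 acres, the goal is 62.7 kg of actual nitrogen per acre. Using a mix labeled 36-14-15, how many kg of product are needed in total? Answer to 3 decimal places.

Product per acre = 62.7 / 36% = 174.167 kg.
Total product = 174.167 × 50.4 = 8778 kg.

8778.000 kg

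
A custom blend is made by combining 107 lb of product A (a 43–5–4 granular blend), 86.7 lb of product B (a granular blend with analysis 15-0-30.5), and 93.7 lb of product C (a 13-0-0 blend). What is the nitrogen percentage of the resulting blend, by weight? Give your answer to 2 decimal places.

Total mass = 107 + 86.7 + 93.7 = 287.4 lb.
N mass = 43%×107 + 15%×86.7 + 13%×93.7 = 71.196 lb.
% N = 71.196 / 287.4 = 24.7724%.

24.77% N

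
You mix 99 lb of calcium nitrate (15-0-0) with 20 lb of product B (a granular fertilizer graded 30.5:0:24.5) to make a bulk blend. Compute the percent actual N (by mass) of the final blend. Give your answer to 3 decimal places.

Total mass = 99 + 20 = 119 lb.
N mass = 15%×99 + 30.5%×20 = 20.95 lb.
% N = 20.95 / 119 = 17.60504%.

17.605% N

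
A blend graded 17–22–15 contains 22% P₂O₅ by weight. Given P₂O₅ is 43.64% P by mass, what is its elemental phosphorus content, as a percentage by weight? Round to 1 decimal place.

9.6% P

%P = 22 × 0.4364 = 9.6008%.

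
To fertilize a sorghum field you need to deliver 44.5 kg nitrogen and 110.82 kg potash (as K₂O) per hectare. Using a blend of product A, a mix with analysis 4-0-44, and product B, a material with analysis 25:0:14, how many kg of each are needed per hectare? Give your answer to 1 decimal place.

205.7 kg product A, 145.1 kg product B

Per-hectare balance (a = product A, b = product B):
N: 0.04·a + 0.25·b = 44.5
K₂O: 0.44·a + 0.14·b = 110.82
From row1: a = (44.5 − 0.25·b) / 0.04.
Into row2: 0.44·(44.5 − 0.25·b)/0.04 + 0.14·b = 110.82 → b = 145.088, a = 205.699.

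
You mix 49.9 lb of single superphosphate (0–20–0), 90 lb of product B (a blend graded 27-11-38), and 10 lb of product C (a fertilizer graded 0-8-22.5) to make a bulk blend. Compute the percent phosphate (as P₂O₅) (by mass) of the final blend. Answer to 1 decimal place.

13.8% P₂O₅

Total mass = 49.9 + 90 + 10 = 149.9 lb.
P₂O₅ mass = 20%×49.9 + 11%×90 + 8%×10 = 20.68 lb.
% P₂O₅ = 20.68 / 149.9 = 13.7959%.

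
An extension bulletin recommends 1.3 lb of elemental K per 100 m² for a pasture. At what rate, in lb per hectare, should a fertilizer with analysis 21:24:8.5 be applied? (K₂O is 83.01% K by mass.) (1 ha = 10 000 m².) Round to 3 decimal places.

As K₂O: 1.3 / 0.8301 = 1.56608 lb per 100 m².
Product per 100 m² = 1.56608 / 8.5% = 18.4244 lb.
Convert to per hectare: 18.4244 × 100 = 1842.4428 lb.

1842.443 lb of product per hectare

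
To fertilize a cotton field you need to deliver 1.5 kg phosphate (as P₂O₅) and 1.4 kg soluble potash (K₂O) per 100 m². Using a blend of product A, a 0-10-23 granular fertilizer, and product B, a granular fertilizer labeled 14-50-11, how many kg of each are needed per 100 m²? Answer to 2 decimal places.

5.14 kg product A, 1.97 kg product B

Let a = kg of product A, b = kg of product B (per 100 m²).
P₂O₅: 0.1·a + 0.5·b = 1.5
K₂O: 0.23·a + 0.11·b = 1.4
Eliminate a: (row1) − 0.1/0.23·(row2) → 0.452174·b = 0.891304, so b = 1.97115.
Back-substitute: a = (1.5 − 0.5·1.97115) / 0.1 = 5.14423.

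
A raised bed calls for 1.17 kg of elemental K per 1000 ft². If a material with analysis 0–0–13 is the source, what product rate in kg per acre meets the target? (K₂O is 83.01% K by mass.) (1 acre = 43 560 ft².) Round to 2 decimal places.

As K₂O: 1.17 / 0.8301 = 1.40947 kg per 1000 ft².
Product per 1000 ft² = 1.40947 / 13% = 10.8421 kg.
Convert to per acre: 10.8421 × 43.56 = 472.2804 kg.

472.28 kg of product per acre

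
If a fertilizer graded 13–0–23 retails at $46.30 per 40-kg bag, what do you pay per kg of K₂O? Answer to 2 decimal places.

$5.03 per kg K₂O

K₂O in bag = 40 × 23% = 9.2 kg.
Cost per kg K₂O = $46.30 / 9.2 = $5.0326.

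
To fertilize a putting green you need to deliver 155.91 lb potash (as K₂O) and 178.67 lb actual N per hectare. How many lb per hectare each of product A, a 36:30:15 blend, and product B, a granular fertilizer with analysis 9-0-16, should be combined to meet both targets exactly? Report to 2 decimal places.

Per-hectare balance (a = product A, b = product B):
K₂O: 0.15·a + 0.16·b = 155.91
N: 0.36·a + 0.09·b = 178.67
Eliminate a: (row1) − 0.15/0.36·(row2) → 0.1225·b = 81.4642, so b = 665.014.
Back-substitute: a = (155.91 − 0.16·665.014) / 0.15 = 330.052.

330.05 lb product A, 665.01 lb product B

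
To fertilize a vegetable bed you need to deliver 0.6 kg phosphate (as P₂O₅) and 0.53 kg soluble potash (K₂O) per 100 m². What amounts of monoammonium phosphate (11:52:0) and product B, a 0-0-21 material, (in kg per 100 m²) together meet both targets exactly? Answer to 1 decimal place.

1.2 kg monoammonium phosphate, 2.5 kg product B

With a, b = kg per 100 m² of monoammonium phosphate and product B:
P₂O₅: 0.52·a + 0·b = 0.6
K₂O: 0·a + 0.21·b = 0.53
Solving simultaneously: a = 1.15385, b = 2.52381.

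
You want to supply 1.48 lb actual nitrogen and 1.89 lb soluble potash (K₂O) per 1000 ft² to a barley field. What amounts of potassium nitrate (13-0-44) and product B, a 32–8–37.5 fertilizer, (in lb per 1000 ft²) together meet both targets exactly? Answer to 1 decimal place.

With a, b = lb per 1000 ft² of potassium nitrate and product B:
N: 0.13·a + 0.32·b = 1.48
K₂O: 0.44·a + 0.375·b = 1.89
Eliminate a: (row1) − 0.13/0.44·(row2) → 0.209205·b = 0.921591, so b = 4.40521.
Back-substitute: a = (1.48 − 0.32·4.40521) / 0.13 = 0.54101.

0.5 lb potassium nitrate, 4.4 lb product B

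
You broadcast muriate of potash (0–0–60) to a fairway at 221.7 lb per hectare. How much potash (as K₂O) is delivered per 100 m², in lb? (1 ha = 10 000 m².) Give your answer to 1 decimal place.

1.3 lb K₂O per hundred sq m

K₂O per hectare = 221.7 × 60% = 133.02 lb.
Convert to per 100 m²: 133.02 × 0.01 = 1.3302 lb.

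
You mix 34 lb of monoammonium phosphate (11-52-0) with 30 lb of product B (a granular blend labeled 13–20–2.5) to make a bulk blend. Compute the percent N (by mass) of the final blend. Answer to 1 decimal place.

11.9% N

Total mass = 34 + 30 = 64 lb.
N mass = 11%×34 + 13%×30 = 7.64 lb.
% N = 7.64 / 64 = 11.9375%.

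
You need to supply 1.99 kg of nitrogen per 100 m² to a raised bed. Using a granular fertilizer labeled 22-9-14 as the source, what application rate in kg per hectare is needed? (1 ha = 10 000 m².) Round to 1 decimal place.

904.5 kg of product per hectare

Product per 100 m² = 1.99 / 22% = 9.04545 kg.
Convert to per hectare: 9.04545 × 100 = 904.545 kg.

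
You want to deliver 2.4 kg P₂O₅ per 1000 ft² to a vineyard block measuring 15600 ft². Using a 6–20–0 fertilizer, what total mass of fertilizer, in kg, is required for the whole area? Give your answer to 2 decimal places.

187.20 kg

Product per 1000 ft² = 2.4 / 20% = 12 kg.
Total product = 12 × 15600 / 1000 = 187.2 kg.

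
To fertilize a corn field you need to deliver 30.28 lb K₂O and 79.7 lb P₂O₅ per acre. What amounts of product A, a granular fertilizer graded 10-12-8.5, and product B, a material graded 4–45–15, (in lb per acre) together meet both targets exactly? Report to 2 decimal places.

82.52 lb product A, 155.11 lb product B

Per-acre balance (a = product A, b = product B):
K₂O: 0.085·a + 0.15·b = 30.28
P₂O₅: 0.12·a + 0.45·b = 79.7
Eliminate b: (row1) − 0.15/0.45·(row2) → 0.045·a = 3.71333, so a = 82.5185.
Then b = (79.7 − 0.12·82.5185) / 0.45 = 155.106.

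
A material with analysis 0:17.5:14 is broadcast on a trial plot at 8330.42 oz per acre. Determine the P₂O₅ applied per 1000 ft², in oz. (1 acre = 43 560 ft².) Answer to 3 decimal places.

33.467 oz P₂O₅ per thousand sq ft

P₂O₅ per acre = 8330.42 × 17.5% = 1457.82 oz.
Convert to per 1000 ft²: 1457.82 × 0.0229568 = 33.46702 oz.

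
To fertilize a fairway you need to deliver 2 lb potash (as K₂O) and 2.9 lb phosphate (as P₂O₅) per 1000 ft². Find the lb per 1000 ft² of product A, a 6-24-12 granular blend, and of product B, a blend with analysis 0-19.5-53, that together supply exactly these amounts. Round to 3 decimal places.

Per-1000 ft² balance (a = product A, b = product B):
K₂O: 0.12·a + 0.53·b = 2
P₂O₅: 0.24·a + 0.195·b = 2.9
Eliminate b: (row1) − 0.53/0.195·(row2) → -0.532308·a = -5.88205, so a = 11.0501.
Then b = (2.9 − 0.24·11.0501) / 0.195 = 1.27168.

11.050 lb product A, 1.272 lb product B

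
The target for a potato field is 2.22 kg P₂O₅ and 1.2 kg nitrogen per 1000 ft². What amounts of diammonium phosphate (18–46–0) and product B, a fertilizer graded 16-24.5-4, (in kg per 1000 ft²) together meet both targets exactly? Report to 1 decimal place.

With a, b = kg per 1000 ft² of diammonium phosphate and product B:
P₂O₅: 0.46·a + 0.245·b = 2.22
N: 0.18·a + 0.16·b = 1.2
Solving simultaneously: a = 2.07458, b = 5.1661.

2.1 kg diammonium phosphate, 5.2 kg product B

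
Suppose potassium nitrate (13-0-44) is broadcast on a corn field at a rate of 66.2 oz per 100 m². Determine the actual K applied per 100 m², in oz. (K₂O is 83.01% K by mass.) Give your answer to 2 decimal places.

24.18 oz K per hundred sq m

K₂O per 100 m² = 66.2 × 44% = 29.128 oz.
Elemental K = 29.128 × 0.8301 = 24.1792 oz per 100 m².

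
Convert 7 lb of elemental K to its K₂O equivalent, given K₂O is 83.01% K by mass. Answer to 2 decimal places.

8.43 lb K₂O

K₂O = 7 / 0.8301 = 8.43272 lb.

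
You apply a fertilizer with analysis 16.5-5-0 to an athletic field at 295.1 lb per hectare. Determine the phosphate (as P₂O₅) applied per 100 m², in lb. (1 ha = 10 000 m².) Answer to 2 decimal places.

P₂O₅ per hectare = 295.1 × 5% = 14.755 lb.
Convert to per 100 m²: 14.755 × 0.01 = 0.14755 lb.

0.15 lb P₂O₅ per hundred sq m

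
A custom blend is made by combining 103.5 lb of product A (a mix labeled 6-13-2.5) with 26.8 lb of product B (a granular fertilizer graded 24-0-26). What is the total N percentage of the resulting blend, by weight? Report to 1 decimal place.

Total mass = 103.5 + 26.8 = 130.3 lb.
N mass = 6%×103.5 + 24%×26.8 = 12.642 lb.
% N = 12.642 / 130.3 = 9.70223%.

9.7% N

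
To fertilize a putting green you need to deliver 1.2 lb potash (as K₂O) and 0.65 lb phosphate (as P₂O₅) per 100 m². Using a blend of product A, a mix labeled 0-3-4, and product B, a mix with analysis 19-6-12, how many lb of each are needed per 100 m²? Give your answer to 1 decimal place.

Let a = lb of product A, b = lb of product B (per 100 m²).
K₂O: 0.04·a + 0.12·b = 1.2
P₂O₅: 0.03·a + 0.06·b = 0.65
From row1: a = (1.2 − 0.12·b) / 0.04.
Into row2: 0.03·(1.2 − 0.12·b)/0.04 + 0.06·b = 0.65 → b = 8.33333, a = 5.

5.0 lb product A, 8.3 lb product B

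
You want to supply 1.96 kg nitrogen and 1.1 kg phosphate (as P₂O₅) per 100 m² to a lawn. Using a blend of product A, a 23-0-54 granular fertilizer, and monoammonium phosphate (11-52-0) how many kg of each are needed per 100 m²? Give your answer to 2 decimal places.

Per-100 m² balance (a = product A, b = monoammonium phosphate):
N: 0.23·a + 0.11·b = 1.96
P₂O₅: 0·a + 0.52·b = 1.1
Solving simultaneously: a = 7.51003, b = 2.11538.

7.51 kg product A, 2.12 kg monoammonium phosphate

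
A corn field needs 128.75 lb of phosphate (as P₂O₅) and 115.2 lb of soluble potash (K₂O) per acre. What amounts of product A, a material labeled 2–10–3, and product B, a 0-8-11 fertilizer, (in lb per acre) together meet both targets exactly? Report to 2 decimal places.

Per-acre balance (a = product A, b = product B):
P₂O₅: 0.1·a + 0.08·b = 128.75
K₂O: 0.03·a + 0.11·b = 115.2
Eliminate a: (row1) − 0.1/0.03·(row2) → -0.286667·b = -255.25, so b = 890.407.
Back-substitute: a = (128.75 − 0.08·890.407) / 0.1 = 575.174.

575.17 lb product A, 890.41 lb product B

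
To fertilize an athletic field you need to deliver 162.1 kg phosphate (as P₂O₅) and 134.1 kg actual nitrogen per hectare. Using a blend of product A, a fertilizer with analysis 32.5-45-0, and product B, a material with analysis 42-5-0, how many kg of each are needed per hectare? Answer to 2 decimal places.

355.29 kg product A, 44.36 kg product B

With a, b = kg per hectare of product A and product B:
P₂O₅: 0.45·a + 0.05·b = 162.1
N: 0.325·a + 0.42·b = 134.1
Eliminate b: (row1) − 0.05/0.42·(row2) → 0.41131·a = 146.136, so a = 355.294.
Then b = (134.1 − 0.325·355.294) / 0.42 = 44.356.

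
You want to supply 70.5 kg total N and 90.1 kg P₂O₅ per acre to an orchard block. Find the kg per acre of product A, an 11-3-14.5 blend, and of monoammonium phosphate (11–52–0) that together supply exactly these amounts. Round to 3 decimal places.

With a, b = kg per acre of product A and monoammonium phosphate:
N: 0.11·a + 0.11·b = 70.5
P₂O₅: 0.03·a + 0.52·b = 90.1
Eliminate a: (row1) − 0.11/0.03·(row2) → -1.79667·b = -259.867, so b = 144.6382.
Back-substitute: a = (70.5 − 0.11·144.6382) / 0.11 = 496.2709.

496.271 kg product A, 144.638 kg monoammonium phosphate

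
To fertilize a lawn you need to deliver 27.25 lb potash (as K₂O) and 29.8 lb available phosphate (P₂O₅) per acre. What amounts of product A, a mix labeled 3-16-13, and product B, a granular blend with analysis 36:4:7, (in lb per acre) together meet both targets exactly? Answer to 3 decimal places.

166.000 lb product A, 81.000 lb product B

Let a = lb of product A, b = lb of product B (per acre).
K₂O: 0.13·a + 0.07·b = 27.25
P₂O₅: 0.16·a + 0.04·b = 29.8
From row1: a = (27.25 − 0.07·b) / 0.13.
Into row2: 0.16·(27.25 − 0.07·b)/0.13 + 0.04·b = 29.8 → b = 81, a = 166.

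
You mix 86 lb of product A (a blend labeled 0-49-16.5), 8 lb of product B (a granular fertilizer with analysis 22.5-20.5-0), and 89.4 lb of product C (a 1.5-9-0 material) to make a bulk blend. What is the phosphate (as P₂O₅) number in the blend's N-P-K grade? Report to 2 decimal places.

Total mass = 86 + 8 + 89.4 = 183.4 lb.
P₂O₅ mass = 49%×86 + 20.5%×8 + 9%×89.4 = 51.826 lb.
% P₂O₅ = 51.826 / 183.4 = 28.2585%.

28.26% P₂O₅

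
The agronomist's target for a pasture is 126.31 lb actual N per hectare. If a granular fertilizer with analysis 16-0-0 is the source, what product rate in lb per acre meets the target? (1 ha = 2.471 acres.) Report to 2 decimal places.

Product per hectare = 126.31 / 16% = 789.438 lb.
Convert to per acre: 789.438 × 0.404694 = 319.481 lb.

319.48 lb of product per acre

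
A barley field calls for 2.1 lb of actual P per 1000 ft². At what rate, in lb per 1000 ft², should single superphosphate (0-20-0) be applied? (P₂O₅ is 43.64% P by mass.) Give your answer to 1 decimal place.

24.1 lb of product per thousand sq ft

As P₂O₅: 2.1 / 0.4364 = 4.8121 lb per 1000 ft².
Product per 1000 ft² = 4.8121 / 20% = 24.0605 lb.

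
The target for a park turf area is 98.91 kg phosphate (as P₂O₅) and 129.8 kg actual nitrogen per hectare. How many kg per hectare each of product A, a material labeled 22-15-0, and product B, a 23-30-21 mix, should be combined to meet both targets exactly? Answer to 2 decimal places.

513.99 kg product A, 72.70 kg product B

With a, b = kg per hectare of product A and product B:
P₂O₅: 0.15·a + 0.3·b = 98.91
N: 0.22·a + 0.23·b = 129.8
From row1: a = (98.91 − 0.3·b) / 0.15.
Into row2: 0.22·(98.91 − 0.3·b)/0.15 + 0.23·b = 129.8 → b = 72.7048, a = 513.9905.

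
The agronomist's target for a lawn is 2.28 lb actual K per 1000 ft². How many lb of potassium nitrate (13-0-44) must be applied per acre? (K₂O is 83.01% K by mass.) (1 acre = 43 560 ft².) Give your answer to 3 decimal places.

As K₂O: 2.28 / 0.8301 = 2.74666 lb per 1000 ft².
Product per 1000 ft² = 2.74666 / 44% = 6.2424 lb.
Convert to per acre: 6.2424 × 43.56 = 271.91905 lb.

271.919 lb of product per acre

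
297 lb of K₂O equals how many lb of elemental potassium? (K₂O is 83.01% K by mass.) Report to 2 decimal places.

246.54 lb K

K = 297 × 0.8301 = 246.5397 lb.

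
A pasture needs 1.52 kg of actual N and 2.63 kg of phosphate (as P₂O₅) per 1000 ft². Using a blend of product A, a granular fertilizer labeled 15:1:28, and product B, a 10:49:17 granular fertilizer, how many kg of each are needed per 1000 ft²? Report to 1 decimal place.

With a, b = kg per 1000 ft² of product A and product B:
N: 0.15·a + 0.1·b = 1.52
P₂O₅: 0.01·a + 0.49·b = 2.63
Eliminate b: (row1) − 0.1/0.49·(row2) → 0.147959·a = 0.983265, so a = 6.64552.
Then b = (2.63 − 0.01·6.64552) / 0.49 = 5.23172.

6.6 kg product A, 5.2 kg product B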